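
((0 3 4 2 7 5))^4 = (0 7 4)(2 3 5)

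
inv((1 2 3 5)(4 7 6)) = (1 5 3 2)(4 6 7)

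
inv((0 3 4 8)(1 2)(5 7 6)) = (0 8 4 3)(1 2)(5 6 7)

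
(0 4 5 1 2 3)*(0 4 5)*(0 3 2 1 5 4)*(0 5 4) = (3 5 4)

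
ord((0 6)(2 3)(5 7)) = 2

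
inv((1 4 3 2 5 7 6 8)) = (1 8 6 7 5 2 3 4)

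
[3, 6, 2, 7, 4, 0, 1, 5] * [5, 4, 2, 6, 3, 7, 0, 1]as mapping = [0→6, 1→0, 2→2, 3→1, 4→3, 5→5, 6→4, 7→7]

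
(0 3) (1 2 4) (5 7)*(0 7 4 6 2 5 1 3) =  (1 5 4 3 7) (2 6) 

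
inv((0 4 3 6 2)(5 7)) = (0 2 6 3 4)(5 7)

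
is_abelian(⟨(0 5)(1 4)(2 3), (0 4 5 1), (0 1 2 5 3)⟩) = no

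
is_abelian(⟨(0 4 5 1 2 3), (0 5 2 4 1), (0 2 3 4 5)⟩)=no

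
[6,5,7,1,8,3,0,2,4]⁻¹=[6,3,7,5,8,1,0,2,4]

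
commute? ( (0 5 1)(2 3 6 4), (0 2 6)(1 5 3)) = no: (0 5 1)(2 3 6 4)*(0 2 6)(1 5 3) = (0 3)(1 2)(4 6), (0 2 6)(1 5 3)*(0 5 1)(2 3 6 4) = (0 3)(2 4)(5 6)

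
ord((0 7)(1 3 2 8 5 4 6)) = 14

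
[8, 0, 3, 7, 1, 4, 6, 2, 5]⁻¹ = [1, 4, 7, 2, 5, 8, 6, 3, 0]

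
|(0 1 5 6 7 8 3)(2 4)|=14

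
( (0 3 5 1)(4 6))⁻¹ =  (0 1 5 3)(4 6)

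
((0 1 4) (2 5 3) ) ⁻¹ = (0 4 1) (2 3 5) 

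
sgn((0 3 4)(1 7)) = -1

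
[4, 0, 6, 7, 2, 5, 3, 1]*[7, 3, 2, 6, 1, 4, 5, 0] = [1, 7, 5, 0, 2, 4, 6, 3]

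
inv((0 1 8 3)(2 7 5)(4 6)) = (0 3 8 1)(2 5 7)(4 6)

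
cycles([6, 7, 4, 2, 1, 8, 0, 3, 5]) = (0 6)(1 7 3 2 4)(5 8)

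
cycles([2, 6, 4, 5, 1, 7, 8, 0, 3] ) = (0 2 4 1 6 8 3 5 7)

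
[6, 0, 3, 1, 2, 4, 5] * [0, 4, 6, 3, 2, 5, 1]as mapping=[0→1, 1→0, 2→3, 3→4, 4→6, 5→2, 6→5]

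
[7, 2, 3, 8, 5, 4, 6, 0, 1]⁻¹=[7, 8, 1, 2, 5, 4, 6, 0, 3]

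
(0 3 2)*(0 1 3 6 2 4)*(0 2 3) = (0 6 3 4 2 1)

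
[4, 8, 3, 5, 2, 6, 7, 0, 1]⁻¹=[7, 8, 4, 2, 0, 3, 5, 6, 1]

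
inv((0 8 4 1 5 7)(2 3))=(0 7 5 1 4 8)(2 3)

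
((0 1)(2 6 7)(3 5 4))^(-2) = (2 6 7)(3 5 4)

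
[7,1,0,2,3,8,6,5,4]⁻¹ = [2,1,3,4,8,7,6,0,5]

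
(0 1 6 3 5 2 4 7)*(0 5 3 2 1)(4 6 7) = (1 7 5)(2 6)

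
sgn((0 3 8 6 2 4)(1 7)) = 1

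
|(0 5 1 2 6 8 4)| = 7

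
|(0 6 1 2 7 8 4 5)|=8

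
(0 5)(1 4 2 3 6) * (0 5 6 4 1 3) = (0 6 3 4 2)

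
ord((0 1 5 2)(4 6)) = 4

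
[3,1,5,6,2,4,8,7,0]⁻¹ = [8,1,4,0,5,2,3,7,6]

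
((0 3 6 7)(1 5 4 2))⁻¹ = (0 7 6 3)(1 2 4 5)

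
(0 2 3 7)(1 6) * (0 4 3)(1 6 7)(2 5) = (0 5 2)(1 7 4 3)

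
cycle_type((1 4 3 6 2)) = 5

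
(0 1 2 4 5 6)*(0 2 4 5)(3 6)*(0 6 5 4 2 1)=(1 2 4 6)(3 5)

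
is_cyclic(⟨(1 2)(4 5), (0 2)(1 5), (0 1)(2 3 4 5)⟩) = no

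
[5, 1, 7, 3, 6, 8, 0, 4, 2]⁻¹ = [6, 1, 8, 3, 7, 0, 4, 2, 5]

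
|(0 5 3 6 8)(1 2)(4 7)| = 10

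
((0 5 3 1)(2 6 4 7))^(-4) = ()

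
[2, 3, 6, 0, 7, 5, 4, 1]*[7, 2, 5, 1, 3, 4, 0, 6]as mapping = [0→5, 1→1, 2→0, 3→7, 4→6, 5→4, 6→3, 7→2]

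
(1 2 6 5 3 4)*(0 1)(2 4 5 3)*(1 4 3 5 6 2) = (0 4)(1 3 6 5)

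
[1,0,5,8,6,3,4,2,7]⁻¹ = [1,0,7,5,6,2,4,8,3]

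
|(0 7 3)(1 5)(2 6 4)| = 6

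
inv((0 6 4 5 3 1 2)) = (0 2 1 3 5 4 6)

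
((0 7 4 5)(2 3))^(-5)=(0 5 4 7)(2 3)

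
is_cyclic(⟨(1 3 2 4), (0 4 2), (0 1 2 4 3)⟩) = no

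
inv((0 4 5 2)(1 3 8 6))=(0 2 5 4)(1 6 8 3)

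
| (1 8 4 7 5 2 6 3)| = 8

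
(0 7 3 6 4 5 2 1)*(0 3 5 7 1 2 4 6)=(0 1 3) (4 7 5) 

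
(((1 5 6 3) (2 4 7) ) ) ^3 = (1 3 6 5) 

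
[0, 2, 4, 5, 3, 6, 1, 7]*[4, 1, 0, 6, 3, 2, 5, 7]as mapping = [0→4, 1→0, 2→3, 3→2, 4→6, 5→5, 6→1, 7→7]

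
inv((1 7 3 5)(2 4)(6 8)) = (1 5 3 7)(2 4)(6 8)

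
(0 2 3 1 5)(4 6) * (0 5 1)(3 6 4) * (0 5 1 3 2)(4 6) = (1 3 5)(2 4 6)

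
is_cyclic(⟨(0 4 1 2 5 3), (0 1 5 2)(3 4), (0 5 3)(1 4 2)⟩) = no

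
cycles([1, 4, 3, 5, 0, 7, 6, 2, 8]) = (0 1 4)(2 3 5 7)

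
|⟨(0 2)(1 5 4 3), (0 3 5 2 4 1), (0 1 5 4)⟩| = 720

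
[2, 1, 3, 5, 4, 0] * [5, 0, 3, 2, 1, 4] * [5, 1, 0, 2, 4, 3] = [2, 5, 0, 4, 1, 3]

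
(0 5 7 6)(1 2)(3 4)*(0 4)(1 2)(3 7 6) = (0 5 6 4 7 3)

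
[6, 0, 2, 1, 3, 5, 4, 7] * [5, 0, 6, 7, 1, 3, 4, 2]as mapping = [0→4, 1→5, 2→6, 3→0, 4→7, 5→3, 6→1, 7→2]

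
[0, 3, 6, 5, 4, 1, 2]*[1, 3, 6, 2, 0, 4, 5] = [1, 2, 5, 4, 0, 3, 6]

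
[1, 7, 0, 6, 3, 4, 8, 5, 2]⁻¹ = [2, 0, 8, 4, 5, 7, 3, 1, 6]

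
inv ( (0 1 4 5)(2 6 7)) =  (0 5 4 1)(2 7 6)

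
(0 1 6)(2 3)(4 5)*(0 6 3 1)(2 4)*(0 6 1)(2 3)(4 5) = (0 6 1 2)(3 5)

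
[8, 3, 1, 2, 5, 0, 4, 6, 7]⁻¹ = [5, 2, 3, 1, 6, 4, 7, 8, 0]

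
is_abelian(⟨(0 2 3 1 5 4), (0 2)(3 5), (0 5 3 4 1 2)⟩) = no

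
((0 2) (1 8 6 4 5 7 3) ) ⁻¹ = (0 2) (1 3 7 5 4 6 8) 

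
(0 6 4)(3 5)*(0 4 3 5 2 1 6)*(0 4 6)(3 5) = (0 4 6 5 3 2 1)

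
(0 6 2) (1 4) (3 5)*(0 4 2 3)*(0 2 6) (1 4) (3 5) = (1 6 5 2) 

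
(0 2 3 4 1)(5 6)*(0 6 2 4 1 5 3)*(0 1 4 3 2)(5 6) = (0 3 4 6 2 1 5)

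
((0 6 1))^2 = (0 1 6)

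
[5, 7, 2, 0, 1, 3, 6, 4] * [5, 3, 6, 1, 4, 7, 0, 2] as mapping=[0→7, 1→2, 2→6, 3→5, 4→3, 5→1, 6→0, 7→4] 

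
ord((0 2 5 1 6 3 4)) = 7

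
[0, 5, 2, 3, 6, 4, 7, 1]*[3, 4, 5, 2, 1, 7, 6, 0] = [3, 7, 5, 2, 6, 1, 0, 4]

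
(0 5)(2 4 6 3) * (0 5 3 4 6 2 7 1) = (0 3 7 1)(2 6 4)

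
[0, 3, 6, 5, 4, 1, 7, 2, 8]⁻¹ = [0, 5, 7, 1, 4, 3, 2, 6, 8]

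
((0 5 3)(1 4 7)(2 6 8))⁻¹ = (0 3 5)(1 7 4)(2 8 6)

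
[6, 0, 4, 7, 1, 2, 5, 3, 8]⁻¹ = [1, 4, 5, 7, 2, 6, 0, 3, 8]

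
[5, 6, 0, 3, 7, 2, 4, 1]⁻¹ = [2, 7, 5, 3, 6, 0, 1, 4]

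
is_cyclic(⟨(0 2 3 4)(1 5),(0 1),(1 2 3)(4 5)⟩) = no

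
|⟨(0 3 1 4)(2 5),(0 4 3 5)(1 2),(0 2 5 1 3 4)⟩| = 720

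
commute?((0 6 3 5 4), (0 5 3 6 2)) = no:(0 6 3 5 4) * (0 5 3 6 2) = (0 2)(4 5), (0 5 3 6 2) * (0 6 3 5 4) = (0 4)(2 6)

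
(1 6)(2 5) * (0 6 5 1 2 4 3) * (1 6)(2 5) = (0 1 2 6 5 4 3)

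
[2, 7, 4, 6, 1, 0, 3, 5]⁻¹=[5, 4, 0, 6, 2, 7, 3, 1]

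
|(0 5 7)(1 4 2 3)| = 12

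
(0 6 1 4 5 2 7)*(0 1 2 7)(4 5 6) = (0 4 6 2)(1 5 7)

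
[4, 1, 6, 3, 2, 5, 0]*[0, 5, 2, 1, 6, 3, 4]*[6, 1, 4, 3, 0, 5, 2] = [2, 5, 0, 1, 4, 3, 6]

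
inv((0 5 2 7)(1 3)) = (0 7 2 5)(1 3)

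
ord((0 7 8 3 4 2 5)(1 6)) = 14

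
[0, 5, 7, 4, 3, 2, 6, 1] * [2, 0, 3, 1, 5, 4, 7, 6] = [2, 4, 6, 5, 1, 3, 7, 0]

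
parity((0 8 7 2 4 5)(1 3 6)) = odd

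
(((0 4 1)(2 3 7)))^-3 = ()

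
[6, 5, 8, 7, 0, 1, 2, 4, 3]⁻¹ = [4, 5, 6, 8, 7, 1, 0, 3, 2]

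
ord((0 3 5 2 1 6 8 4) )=8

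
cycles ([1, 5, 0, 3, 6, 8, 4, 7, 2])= (0 1 5 8 2)(4 6)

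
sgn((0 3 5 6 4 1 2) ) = 1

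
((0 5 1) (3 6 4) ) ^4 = (0 5 1) (3 6 4) 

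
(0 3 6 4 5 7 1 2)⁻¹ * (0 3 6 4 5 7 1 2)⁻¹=(0 1 5 6)(2 7 4 3)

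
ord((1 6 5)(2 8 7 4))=12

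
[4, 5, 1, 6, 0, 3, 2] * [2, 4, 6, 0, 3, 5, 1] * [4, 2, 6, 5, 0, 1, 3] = [5, 1, 0, 2, 6, 4, 3]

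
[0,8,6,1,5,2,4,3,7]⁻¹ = [0,3,5,7,6,4,2,8,1]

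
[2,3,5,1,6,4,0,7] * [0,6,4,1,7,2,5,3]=[4,1,2,6,5,7,0,3]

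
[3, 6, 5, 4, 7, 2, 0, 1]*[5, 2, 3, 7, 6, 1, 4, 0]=[7, 4, 1, 6, 0, 3, 5, 2]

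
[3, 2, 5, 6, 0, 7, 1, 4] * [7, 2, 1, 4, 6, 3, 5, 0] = [4, 1, 3, 5, 7, 0, 2, 6]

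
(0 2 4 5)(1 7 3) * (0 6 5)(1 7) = (0 2 4)(3 7)(5 6)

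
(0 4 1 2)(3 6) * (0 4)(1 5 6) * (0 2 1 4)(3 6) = (0 2)(3 4 5)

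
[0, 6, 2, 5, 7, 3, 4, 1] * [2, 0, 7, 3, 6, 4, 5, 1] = [2, 5, 7, 4, 1, 3, 6, 0]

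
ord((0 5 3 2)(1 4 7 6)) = 4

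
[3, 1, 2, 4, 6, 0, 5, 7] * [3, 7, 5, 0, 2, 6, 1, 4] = [0, 7, 5, 2, 1, 3, 6, 4]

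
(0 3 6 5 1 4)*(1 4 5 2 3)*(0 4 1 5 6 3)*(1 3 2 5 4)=(0 4 1 6 5 3 2)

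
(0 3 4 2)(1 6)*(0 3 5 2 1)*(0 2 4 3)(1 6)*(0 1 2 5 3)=(0 3)(1 2)(4 6 5)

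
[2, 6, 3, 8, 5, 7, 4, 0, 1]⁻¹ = [7, 8, 0, 2, 6, 4, 1, 5, 3]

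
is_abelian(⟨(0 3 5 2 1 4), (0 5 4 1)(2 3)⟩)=no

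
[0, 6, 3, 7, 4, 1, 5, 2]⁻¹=[0, 5, 7, 2, 4, 6, 1, 3]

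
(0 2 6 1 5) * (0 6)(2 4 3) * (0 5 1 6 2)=(0 4 3)(2 5)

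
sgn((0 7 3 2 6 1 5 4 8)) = 1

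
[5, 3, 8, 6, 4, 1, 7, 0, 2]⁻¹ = [7, 5, 8, 1, 4, 0, 3, 6, 2]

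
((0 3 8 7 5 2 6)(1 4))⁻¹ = (0 6 2 5 7 8 3)(1 4)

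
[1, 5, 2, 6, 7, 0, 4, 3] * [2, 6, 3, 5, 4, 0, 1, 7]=[6, 0, 3, 1, 7, 2, 4, 5]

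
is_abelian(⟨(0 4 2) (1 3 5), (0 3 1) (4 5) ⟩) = no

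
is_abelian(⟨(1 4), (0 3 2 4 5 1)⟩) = no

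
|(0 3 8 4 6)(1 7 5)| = 15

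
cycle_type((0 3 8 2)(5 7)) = 2.4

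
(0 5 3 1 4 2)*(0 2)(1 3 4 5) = (0 1 5 4)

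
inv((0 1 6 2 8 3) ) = (0 3 8 2 6 1) 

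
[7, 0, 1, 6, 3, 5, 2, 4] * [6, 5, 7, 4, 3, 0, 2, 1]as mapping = [0→1, 1→6, 2→5, 3→2, 4→4, 5→0, 6→7, 7→3]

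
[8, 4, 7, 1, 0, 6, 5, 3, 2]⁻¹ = [4, 3, 8, 7, 1, 6, 5, 2, 0]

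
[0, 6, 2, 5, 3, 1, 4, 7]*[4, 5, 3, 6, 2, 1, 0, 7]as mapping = [0→4, 1→0, 2→3, 3→1, 4→6, 5→5, 6→2, 7→7]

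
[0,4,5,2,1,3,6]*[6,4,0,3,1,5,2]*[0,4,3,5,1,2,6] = [6,4,2,0,1,5,3]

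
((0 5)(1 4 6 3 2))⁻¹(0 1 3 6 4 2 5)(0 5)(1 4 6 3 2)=(0 5 4 2 3 6 1)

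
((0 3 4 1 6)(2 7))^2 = (0 4 6 3 1)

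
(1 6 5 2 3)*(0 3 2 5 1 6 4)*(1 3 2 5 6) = (0 2 5 6 3 1 4)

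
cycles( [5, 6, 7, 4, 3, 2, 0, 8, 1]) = (0 5 2 7 8 1 6)(3 4)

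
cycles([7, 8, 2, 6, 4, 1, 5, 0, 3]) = (0 7)(1 8 3 6 5)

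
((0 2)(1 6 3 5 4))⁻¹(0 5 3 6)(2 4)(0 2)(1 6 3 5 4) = (0 1)(2 4 5 3)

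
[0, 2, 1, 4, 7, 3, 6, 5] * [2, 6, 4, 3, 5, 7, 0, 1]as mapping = [0→2, 1→4, 2→6, 3→5, 4→1, 5→3, 6→0, 7→7]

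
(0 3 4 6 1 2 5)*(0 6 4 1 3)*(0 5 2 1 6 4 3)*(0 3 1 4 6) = (0 5 6 3)(1 4)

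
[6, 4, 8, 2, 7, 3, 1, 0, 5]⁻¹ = [7, 6, 3, 5, 1, 8, 0, 4, 2]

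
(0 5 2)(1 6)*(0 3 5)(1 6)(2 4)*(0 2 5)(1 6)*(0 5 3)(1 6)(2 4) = (0 4 3 5 2)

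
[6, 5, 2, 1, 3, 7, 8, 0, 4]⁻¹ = [7, 3, 2, 4, 8, 1, 0, 5, 6]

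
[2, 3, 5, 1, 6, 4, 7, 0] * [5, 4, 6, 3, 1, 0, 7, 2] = [6, 3, 0, 4, 7, 1, 2, 5]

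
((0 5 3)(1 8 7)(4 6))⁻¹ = (0 3 5)(1 7 8)(4 6)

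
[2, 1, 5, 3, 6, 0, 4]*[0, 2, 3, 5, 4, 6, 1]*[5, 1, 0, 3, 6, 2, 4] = [3, 0, 4, 2, 1, 5, 6]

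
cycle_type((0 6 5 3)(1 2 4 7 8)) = 4.5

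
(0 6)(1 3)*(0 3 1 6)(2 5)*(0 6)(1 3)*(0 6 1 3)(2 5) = (0 1)(3 6)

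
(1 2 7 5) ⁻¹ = (1 5 7 2) 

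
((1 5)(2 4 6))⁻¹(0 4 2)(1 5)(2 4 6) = (0 6 4)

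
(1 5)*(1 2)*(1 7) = (1 5 2 7)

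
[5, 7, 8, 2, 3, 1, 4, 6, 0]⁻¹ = [8, 5, 3, 4, 6, 0, 7, 1, 2]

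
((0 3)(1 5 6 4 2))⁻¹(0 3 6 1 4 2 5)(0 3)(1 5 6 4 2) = (0 4 5 2 1 6 3)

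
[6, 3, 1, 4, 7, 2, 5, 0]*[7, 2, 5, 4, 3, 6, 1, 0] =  [1, 4, 2, 3, 0, 5, 6, 7]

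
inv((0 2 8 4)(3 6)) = (0 4 8 2)(3 6)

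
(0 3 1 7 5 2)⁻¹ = (0 2 5 7 1 3)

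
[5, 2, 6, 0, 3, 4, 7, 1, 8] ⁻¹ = [3, 7, 1, 4, 5, 0, 2, 6, 8] 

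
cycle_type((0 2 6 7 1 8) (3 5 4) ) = 3.6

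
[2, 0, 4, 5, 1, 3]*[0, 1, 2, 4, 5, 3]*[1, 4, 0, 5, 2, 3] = [0, 1, 3, 5, 4, 2]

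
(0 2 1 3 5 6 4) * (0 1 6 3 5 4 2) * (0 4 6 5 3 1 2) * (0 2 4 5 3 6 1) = (0 5)(1 6 2 3)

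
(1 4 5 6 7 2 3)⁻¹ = (1 3 2 7 6 5 4)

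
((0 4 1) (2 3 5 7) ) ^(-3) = (2 3 5 7) 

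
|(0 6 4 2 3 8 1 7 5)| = 9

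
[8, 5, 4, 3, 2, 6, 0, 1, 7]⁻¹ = [6, 7, 4, 3, 2, 1, 5, 8, 0]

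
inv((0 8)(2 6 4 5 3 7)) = (0 8)(2 7 3 5 4 6)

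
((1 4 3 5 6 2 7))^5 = (1 2 5 4 7 6 3)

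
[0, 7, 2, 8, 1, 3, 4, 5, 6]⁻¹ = [0, 4, 2, 5, 6, 7, 8, 1, 3]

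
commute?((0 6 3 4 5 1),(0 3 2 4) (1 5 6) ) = no:(0 6 3 4 5 1)*(0 3 2 4) (1 5 6) = (0 1 3) (2 4 6),(0 3 2 4) (1 5 6)*(0 6 3 4 5 1) = (0 4 6) (2 5 3) 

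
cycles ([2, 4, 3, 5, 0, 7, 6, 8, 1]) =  (0 2 3 5 7 8 1 4)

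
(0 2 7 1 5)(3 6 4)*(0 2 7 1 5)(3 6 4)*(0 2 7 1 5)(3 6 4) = (0 1 2 5 7)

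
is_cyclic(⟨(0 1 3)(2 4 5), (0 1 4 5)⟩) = no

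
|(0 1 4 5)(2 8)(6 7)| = 4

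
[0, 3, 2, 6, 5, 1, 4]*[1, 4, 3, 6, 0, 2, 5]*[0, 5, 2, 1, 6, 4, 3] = [5, 3, 1, 4, 2, 6, 0]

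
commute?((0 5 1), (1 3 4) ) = no:(0 5 1)*(1 3 4) = (0 5 3 4 1), (1 3 4)*(0 5 1) = (0 5 1 3 4) 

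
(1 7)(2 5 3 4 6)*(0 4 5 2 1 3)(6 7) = (0 4 7 3 5)(1 6)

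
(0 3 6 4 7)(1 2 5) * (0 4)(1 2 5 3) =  (0 1 5 2 3 6)(4 7)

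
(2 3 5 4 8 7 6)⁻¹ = (2 6 7 8 4 5 3)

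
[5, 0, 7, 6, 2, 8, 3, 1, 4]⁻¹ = [1, 7, 4, 6, 8, 0, 3, 2, 5]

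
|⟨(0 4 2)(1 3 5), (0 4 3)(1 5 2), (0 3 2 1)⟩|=720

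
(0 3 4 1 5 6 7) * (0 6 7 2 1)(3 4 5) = (0 4)(1 3 5 7 6 2)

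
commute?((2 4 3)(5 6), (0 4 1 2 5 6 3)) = no:(2 4 3)(5 6) * (0 4 1 2 5 6 3) = (0 4)(1 2)(3 5), (0 4 1 2 5 6 3) * (2 4 3)(5 6) = (0 3)(1 4)(2 6)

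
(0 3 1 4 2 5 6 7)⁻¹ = (0 7 6 5 2 4 1 3)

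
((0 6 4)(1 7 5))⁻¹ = (0 4 6)(1 5 7)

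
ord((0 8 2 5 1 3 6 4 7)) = 9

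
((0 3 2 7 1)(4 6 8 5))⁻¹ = (0 1 7 2 3)(4 5 8 6)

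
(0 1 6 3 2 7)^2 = (0 6 2)(1 3 7)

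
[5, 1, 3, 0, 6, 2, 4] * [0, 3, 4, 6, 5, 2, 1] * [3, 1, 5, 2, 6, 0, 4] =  [5, 2, 4, 3, 1, 6, 0]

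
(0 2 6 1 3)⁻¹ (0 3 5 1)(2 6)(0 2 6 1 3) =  (0 5 3 2)(1 6)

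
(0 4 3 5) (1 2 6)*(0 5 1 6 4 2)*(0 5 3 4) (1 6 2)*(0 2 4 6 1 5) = (0 5 3 1) (4 6) 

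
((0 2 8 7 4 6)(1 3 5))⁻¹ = (0 6 4 7 8 2)(1 5 3)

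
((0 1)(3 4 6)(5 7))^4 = (3 4 6)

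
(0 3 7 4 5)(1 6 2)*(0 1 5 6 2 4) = (0 3 7)(1 2 5)(4 6)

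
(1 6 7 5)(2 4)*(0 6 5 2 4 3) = (0 6 7 2 3)(1 5)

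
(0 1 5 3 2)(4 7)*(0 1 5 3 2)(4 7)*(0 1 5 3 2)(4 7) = (0 3 1 2 5)(4 7)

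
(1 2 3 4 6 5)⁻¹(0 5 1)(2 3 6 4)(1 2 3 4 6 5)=(0 1 2)(3 4 5 6)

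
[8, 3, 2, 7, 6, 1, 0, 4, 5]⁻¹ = [6, 5, 2, 1, 7, 8, 4, 3, 0]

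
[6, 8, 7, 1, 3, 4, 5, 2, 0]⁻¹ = [8, 3, 7, 4, 5, 6, 0, 2, 1]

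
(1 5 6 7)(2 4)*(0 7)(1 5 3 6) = (0 7 5 1 3 6)(2 4)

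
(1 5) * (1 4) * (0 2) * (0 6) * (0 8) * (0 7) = (0 2 6 8 7)(1 5 4)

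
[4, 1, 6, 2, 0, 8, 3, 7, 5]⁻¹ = [4, 1, 3, 6, 0, 8, 2, 7, 5]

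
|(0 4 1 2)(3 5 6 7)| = 4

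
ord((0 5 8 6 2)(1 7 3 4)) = 20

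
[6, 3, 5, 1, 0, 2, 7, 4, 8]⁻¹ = [4, 3, 5, 1, 7, 2, 0, 6, 8]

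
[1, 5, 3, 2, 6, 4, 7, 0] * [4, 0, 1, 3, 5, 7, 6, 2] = [0, 7, 3, 1, 6, 5, 2, 4]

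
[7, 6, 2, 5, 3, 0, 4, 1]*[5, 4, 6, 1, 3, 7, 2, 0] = [0, 2, 6, 7, 1, 5, 3, 4]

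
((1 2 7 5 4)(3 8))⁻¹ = (1 4 5 7 2)(3 8)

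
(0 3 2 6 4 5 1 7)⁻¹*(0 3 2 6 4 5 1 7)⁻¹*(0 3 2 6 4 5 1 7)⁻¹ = (0 5 2 7 4 3 1 6)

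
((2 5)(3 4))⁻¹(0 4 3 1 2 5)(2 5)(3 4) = (0 3 4 1 5 2)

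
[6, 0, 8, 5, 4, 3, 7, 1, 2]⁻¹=[1, 7, 8, 5, 4, 3, 0, 6, 2]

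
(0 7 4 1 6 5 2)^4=(0 6 7 5 4 2 1)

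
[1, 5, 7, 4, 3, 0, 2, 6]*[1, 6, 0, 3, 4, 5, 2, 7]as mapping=[0→6, 1→5, 2→7, 3→4, 4→3, 5→1, 6→0, 7→2]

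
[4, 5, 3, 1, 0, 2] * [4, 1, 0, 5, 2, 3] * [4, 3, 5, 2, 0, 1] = [5, 2, 1, 3, 0, 4]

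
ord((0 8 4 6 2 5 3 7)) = 8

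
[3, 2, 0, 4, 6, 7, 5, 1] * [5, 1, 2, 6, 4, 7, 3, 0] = [6, 2, 5, 4, 3, 0, 7, 1]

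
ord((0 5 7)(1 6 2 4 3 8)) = 6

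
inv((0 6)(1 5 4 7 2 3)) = (0 6)(1 3 2 7 4 5)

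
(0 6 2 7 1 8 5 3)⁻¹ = (0 3 5 8 1 7 2 6)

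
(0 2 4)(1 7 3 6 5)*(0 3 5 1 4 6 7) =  (0 2 6 1)(3 7 5 4)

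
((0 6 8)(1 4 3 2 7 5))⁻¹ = (0 8 6)(1 5 7 2 3 4)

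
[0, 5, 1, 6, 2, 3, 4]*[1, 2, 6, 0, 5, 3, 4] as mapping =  [0→1, 1→3, 2→2, 3→4, 4→6, 5→0, 6→5] 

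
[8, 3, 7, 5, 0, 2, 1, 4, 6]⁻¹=[4, 6, 5, 1, 7, 3, 8, 2, 0]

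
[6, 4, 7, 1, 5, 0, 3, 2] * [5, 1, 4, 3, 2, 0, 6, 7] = [6, 2, 7, 1, 0, 5, 3, 4]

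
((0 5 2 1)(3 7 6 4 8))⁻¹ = (0 1 2 5)(3 8 4 6 7)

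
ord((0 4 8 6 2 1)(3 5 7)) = 6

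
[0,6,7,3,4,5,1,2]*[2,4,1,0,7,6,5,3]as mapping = [0→2,1→5,2→3,3→0,4→7,5→6,6→4,7→1]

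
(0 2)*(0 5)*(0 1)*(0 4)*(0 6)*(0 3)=(0 2 5 1 4 6 3)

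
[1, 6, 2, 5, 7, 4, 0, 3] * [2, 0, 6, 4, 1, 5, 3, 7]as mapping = [0→0, 1→3, 2→6, 3→5, 4→7, 5→1, 6→2, 7→4]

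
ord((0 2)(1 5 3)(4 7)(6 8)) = 6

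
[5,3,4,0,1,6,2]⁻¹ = [3,4,6,1,2,0,5]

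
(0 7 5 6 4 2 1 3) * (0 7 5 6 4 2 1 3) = (0 5 4 1)(2 3 7 6)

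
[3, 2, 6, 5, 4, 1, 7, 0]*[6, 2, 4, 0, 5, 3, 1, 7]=[0, 4, 1, 3, 5, 2, 7, 6]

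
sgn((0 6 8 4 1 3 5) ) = 1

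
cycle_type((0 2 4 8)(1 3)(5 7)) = 2^2.4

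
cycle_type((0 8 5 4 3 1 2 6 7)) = 9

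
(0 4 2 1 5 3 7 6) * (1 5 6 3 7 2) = (0 4 1 6) (2 5 7 3) 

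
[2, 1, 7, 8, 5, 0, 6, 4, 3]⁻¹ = [5, 1, 0, 8, 7, 4, 6, 2, 3]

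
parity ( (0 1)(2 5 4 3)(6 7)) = odd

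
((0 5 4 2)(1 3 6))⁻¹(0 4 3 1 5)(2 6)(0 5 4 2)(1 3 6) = (0 1)(2 6 3 4 5)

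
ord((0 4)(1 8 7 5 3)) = 10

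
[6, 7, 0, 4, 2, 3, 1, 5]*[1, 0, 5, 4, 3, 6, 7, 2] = [7, 2, 1, 3, 5, 4, 0, 6]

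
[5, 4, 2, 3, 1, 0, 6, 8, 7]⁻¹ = [5, 4, 2, 3, 1, 0, 6, 8, 7]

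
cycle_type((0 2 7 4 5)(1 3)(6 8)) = 2^2.5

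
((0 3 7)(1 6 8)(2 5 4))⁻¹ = (0 7 3)(1 8 6)(2 4 5)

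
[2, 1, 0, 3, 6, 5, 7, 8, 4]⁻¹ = [2, 1, 0, 3, 8, 5, 4, 6, 7]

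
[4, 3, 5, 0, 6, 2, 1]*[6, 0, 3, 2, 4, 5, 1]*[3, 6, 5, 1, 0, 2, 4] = [0, 5, 2, 4, 6, 1, 3]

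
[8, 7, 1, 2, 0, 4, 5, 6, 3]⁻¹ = [4, 2, 3, 8, 5, 6, 7, 1, 0]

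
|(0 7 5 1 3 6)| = 6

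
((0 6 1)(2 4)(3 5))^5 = (0 1 6)(2 4)(3 5)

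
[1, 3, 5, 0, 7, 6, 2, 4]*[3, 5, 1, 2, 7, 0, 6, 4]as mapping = [0→5, 1→2, 2→0, 3→3, 4→4, 5→6, 6→1, 7→7]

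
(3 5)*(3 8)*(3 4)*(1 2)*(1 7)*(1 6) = (1 2 7 6) (3 5 8 4) 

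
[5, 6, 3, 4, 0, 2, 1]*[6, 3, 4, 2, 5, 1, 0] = [1, 0, 2, 5, 6, 4, 3]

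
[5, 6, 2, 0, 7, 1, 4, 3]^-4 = [6, 7, 2, 1, 0, 4, 3, 5]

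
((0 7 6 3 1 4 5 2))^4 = (0 1)(2 3)(4 7)(5 6)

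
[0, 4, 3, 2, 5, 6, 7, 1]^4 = [0, 7, 2, 3, 1, 4, 5, 6]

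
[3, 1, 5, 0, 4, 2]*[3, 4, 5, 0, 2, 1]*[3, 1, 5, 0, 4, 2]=[3, 4, 1, 0, 5, 2]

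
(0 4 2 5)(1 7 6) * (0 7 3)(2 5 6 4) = (0 2 6 1 3)(4 5 7)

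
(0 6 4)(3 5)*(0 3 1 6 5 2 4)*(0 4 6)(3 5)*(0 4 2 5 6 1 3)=(1 4 6 2)(3 5)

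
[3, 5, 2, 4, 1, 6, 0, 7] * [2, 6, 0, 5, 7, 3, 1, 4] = [5, 3, 0, 7, 6, 1, 2, 4]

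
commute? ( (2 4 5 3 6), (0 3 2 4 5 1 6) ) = no: (2 4 5 3 6)*(0 3 2 4 5 1 6) = (0 3) (1 6 4) (2 5), (0 3 2 4 5 1 6)*(2 4 5 3 6) = (0 6) (1 2 5) (3 4) 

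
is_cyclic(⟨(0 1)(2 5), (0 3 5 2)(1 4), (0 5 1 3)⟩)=no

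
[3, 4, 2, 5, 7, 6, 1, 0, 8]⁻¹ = [7, 6, 2, 0, 1, 3, 5, 4, 8]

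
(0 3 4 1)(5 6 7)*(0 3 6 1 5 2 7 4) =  (0 6 4 5 1 3)(2 7)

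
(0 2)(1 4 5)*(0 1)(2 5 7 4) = (0 5)(1 2)(4 7)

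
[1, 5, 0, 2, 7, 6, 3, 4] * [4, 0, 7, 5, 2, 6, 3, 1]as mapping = [0→0, 1→6, 2→4, 3→7, 4→1, 5→3, 6→5, 7→2]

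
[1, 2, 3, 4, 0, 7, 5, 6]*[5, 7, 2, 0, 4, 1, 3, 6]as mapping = [0→7, 1→2, 2→0, 3→4, 4→5, 5→6, 6→1, 7→3]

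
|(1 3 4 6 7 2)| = 6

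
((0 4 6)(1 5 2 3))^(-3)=(1 5 2 3)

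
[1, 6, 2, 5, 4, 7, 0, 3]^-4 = [6, 0, 2, 7, 4, 3, 1, 5]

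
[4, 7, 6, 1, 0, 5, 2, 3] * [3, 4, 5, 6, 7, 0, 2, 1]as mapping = [0→7, 1→1, 2→2, 3→4, 4→3, 5→0, 6→5, 7→6]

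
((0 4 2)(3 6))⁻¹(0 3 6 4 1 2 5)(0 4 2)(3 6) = (0 5 4 6 3 2 1)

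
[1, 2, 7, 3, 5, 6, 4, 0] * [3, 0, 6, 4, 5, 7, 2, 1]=[0, 6, 1, 4, 7, 2, 5, 3]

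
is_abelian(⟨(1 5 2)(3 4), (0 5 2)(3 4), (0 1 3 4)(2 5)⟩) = no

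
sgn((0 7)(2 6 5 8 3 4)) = 1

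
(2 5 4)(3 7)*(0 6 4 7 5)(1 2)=(0 6 4 1 2)(3 5 7)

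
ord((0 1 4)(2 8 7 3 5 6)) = 6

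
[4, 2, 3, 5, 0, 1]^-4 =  [0, 1, 2, 3, 4, 5]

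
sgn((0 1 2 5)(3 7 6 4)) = 1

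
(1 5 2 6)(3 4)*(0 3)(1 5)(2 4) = (0 3 2 6 5 4)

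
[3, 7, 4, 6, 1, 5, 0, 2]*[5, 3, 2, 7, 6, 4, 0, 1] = [7, 1, 6, 0, 3, 4, 5, 2]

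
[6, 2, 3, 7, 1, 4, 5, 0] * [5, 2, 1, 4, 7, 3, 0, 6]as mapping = [0→0, 1→1, 2→4, 3→6, 4→2, 5→7, 6→3, 7→5]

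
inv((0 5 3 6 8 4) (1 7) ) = (0 4 8 6 3 5) (1 7) 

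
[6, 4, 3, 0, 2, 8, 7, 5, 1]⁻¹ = [3, 8, 4, 2, 1, 7, 0, 6, 5]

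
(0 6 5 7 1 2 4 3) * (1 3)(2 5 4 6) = (0 2 6 4 1 5 7 3)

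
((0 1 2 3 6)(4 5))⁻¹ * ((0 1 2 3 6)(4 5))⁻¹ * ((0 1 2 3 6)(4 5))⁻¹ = (0 2 6 1 3)(4 5)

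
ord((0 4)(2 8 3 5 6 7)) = 6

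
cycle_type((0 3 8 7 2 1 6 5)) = 8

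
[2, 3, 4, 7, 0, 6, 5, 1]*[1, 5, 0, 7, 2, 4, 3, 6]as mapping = [0→0, 1→7, 2→2, 3→6, 4→1, 5→3, 6→4, 7→5]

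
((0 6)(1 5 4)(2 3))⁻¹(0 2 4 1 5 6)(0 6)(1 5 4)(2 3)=(0 6 3 1 5 4)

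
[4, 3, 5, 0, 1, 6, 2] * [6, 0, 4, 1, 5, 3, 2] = [5, 1, 3, 6, 0, 2, 4]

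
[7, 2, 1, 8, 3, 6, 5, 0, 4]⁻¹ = [7, 2, 1, 4, 8, 6, 5, 0, 3]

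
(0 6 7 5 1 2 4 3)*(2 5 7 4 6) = (0 2 6 4 3)(1 5)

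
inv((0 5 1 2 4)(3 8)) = (0 4 2 1 5)(3 8)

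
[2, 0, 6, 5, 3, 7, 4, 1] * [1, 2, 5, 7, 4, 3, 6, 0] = [5, 1, 6, 3, 7, 0, 4, 2]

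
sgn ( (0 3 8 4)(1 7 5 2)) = 1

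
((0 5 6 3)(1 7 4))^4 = (1 7 4)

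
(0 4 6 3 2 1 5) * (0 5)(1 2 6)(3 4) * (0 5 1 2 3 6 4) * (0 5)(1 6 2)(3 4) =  (0 2 4 1)(5 6)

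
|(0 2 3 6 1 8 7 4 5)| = 9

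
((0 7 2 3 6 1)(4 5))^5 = (0 1 6 3 2 7)(4 5)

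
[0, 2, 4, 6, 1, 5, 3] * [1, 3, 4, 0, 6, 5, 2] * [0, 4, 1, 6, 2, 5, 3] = [4, 2, 3, 1, 6, 5, 0]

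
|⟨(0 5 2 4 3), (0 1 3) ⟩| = 360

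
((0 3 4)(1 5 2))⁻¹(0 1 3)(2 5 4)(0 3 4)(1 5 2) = (0 1 2)(3 5 4)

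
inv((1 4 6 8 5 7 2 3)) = (1 3 2 7 5 8 6 4)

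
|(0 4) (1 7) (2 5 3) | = 6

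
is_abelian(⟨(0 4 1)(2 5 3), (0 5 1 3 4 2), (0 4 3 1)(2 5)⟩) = no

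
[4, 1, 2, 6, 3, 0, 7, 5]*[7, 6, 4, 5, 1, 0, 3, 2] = [1, 6, 4, 3, 5, 7, 2, 0]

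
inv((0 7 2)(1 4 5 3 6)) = (0 2 7)(1 6 3 5 4)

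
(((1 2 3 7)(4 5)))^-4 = ()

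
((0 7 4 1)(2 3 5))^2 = (0 4)(1 7)(2 5 3)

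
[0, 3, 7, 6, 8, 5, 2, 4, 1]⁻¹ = [0, 8, 6, 1, 7, 5, 3, 2, 4]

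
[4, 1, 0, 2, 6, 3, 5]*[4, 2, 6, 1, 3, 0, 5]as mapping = [0→3, 1→2, 2→4, 3→6, 4→5, 5→1, 6→0]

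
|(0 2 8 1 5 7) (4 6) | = 6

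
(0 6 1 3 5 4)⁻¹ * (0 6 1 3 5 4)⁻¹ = (0 5 1)(3 6 4)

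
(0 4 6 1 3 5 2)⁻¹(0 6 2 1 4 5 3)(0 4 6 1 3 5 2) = (0 3 6 2 5 4 1)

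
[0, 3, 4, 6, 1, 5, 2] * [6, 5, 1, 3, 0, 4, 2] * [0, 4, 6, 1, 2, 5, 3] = [3, 1, 0, 6, 5, 2, 4]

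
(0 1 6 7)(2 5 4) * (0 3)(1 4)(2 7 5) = (0 4 7 3)(1 6 5)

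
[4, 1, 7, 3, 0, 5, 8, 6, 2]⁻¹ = [4, 1, 8, 3, 0, 5, 7, 2, 6]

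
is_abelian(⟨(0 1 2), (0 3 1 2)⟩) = no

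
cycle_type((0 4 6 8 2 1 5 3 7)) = 9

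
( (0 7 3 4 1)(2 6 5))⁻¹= (0 1 4 3 7)(2 5 6)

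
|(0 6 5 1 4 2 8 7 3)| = 9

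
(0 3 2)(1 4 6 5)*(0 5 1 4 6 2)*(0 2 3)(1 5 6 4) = (1 4 3 2 6 5)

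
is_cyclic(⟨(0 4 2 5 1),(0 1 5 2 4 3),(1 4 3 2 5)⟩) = no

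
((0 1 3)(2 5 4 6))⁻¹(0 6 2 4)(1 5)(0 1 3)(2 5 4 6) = (1 2 5 6)(3 4)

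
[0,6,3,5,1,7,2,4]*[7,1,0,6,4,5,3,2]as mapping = [0→7,1→3,2→6,3→5,4→1,5→2,6→0,7→4]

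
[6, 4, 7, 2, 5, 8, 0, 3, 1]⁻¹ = [6, 8, 3, 7, 1, 4, 0, 2, 5]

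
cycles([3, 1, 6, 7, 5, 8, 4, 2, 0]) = (0 3 7 2 6 4 5 8)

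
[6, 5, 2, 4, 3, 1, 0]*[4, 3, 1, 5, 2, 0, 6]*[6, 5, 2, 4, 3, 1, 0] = [0, 6, 5, 2, 1, 4, 3]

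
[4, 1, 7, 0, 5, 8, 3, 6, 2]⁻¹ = [3, 1, 8, 6, 0, 4, 7, 2, 5]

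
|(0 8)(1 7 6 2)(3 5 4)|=12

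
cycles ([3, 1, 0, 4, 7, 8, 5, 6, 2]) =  (0 3 4 7 6 5 8 2)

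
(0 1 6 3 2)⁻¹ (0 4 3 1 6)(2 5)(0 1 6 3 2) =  (0 5)(1 4 2 6 3)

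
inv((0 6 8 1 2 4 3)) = (0 3 4 2 1 8 6)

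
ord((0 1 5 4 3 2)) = 6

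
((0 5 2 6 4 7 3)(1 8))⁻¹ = (0 3 7 4 6 2 5)(1 8)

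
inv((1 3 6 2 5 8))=(1 8 5 2 6 3)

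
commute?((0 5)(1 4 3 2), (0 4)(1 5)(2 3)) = no:(0 5)(1 4 3 2)*(0 4)(1 5)(2 3) = (0 1)(2 5 4), (0 4)(1 5)(2 3)*(0 5)(1 4 3 2) = (0 3 1)(4 5)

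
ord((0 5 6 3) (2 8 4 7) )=4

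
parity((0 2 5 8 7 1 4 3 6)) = even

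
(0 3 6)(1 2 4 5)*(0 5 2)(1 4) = (0 3 6 5 4 2 1)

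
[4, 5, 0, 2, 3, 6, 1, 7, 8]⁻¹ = [2, 6, 3, 4, 0, 1, 5, 7, 8]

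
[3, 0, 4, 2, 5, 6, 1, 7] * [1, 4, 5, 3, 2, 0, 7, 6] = [3, 1, 2, 5, 0, 7, 4, 6]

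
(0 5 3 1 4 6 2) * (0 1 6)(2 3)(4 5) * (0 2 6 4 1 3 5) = (0 1)(2 3 4)(5 6)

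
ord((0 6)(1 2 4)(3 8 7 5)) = 12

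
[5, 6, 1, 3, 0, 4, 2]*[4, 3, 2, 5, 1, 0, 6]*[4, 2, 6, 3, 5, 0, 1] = [4, 1, 3, 0, 5, 2, 6]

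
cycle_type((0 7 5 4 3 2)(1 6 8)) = 3.6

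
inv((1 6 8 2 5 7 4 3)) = (1 3 4 7 5 2 8 6)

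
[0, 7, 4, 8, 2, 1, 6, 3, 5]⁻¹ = [0, 5, 4, 7, 2, 8, 6, 1, 3]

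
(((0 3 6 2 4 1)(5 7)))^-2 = (0 4 6)(1 2 3)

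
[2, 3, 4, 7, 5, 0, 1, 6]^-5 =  [5, 6, 0, 1, 2, 4, 7, 3]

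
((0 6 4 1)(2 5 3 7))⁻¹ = (0 1 4 6)(2 7 3 5)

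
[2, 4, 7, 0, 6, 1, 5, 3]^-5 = [3, 5, 0, 7, 1, 6, 4, 2]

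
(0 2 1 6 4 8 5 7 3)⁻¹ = (0 3 7 5 8 4 6 1 2)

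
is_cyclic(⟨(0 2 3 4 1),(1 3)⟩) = no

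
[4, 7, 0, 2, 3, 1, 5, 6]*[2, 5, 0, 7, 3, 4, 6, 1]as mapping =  [0→3, 1→1, 2→2, 3→0, 4→7, 5→5, 6→4, 7→6]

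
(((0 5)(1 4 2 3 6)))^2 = (1 2 6 4 3)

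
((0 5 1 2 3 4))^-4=(0 1 3)(2 4 5)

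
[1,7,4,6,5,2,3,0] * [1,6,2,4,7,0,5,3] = [6,3,7,5,0,2,4,1]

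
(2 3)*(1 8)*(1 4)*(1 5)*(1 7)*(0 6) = (0 6)(1 8 4 5 7)(2 3)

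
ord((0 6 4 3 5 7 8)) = 7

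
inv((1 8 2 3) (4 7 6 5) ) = (1 3 2 8) (4 5 6 7) 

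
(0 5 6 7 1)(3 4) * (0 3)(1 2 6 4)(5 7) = (0 7 2 6 5 4)(1 3)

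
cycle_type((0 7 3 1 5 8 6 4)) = 8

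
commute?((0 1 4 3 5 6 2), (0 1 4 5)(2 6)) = no:(0 1 4 3 5 6 2) * (0 1 4 5)(2 6) = (0 4 3)(1 5 2), (0 1 4 5)(2 6) * (0 1 4 3 5 6 2) = (0 4 6)(1 3 5)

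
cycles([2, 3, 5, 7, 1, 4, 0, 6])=(0 2 5 4 1 3 7 6)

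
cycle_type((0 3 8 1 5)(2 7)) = 2.5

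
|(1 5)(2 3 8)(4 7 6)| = 6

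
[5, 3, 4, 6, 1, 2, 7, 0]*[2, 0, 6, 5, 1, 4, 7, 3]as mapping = [0→4, 1→5, 2→1, 3→7, 4→0, 5→6, 6→3, 7→2]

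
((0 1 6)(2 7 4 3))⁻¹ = (0 6 1)(2 3 4 7)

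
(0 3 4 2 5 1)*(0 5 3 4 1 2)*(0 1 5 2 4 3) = (0 3 5 4 1 2)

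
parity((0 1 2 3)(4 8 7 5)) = even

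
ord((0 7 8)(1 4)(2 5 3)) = 6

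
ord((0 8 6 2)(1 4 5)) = 12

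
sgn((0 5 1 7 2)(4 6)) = -1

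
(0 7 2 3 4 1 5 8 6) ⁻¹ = (0 6 8 5 1 4 3 2 7) 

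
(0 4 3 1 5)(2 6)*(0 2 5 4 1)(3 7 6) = (0 1 4 7 6 5 2 3)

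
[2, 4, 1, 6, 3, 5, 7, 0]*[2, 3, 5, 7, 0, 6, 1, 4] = [5, 0, 3, 1, 7, 6, 4, 2]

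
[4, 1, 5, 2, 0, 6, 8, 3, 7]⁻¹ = [4, 1, 3, 7, 0, 2, 5, 8, 6]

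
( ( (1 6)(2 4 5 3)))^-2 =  (2 5)(3 4)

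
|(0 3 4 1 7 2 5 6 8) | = 9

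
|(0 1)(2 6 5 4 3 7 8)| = 14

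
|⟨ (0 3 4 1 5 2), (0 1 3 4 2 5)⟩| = 720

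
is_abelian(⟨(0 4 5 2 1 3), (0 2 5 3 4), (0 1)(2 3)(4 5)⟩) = no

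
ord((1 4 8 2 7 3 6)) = 7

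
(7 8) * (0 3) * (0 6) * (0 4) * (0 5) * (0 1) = (0 3 6 4 5 1)(7 8)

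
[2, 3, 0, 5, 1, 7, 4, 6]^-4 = [0, 5, 2, 7, 3, 6, 1, 4]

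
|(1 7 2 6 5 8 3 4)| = 8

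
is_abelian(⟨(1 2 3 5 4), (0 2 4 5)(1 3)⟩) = no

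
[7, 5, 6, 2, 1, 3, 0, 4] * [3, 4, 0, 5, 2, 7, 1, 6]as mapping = [0→6, 1→7, 2→1, 3→0, 4→4, 5→5, 6→3, 7→2]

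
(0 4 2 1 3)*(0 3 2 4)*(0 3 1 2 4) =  (0 3 1 4)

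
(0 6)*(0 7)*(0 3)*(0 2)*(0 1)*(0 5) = (0 6 7 3 2 1 5)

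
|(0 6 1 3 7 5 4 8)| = 8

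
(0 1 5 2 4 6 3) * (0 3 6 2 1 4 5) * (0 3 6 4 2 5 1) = (0 2 1 3 6 4 5)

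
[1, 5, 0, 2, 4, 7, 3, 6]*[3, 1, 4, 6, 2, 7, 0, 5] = [1, 7, 3, 4, 2, 5, 6, 0]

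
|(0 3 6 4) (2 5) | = 4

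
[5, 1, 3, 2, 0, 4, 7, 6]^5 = [4, 1, 3, 2, 5, 0, 7, 6]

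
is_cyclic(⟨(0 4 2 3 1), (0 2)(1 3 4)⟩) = no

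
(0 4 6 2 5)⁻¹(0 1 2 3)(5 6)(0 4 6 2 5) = (0 2)(1 5 3 4)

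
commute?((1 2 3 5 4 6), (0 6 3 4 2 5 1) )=no:(1 2 3 5 4 6) * (0 6 3 4 2 5 1)=(0 6) (1 5 2 4 3), (0 6 3 4 2 5 1) * (1 2 3 5 4 6)=(0 1) (2 4 3 6 5) 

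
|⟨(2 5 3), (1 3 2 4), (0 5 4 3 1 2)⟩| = 720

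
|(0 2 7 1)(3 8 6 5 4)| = 20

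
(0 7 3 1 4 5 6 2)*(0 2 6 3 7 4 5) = (0 4) (1 5 3) 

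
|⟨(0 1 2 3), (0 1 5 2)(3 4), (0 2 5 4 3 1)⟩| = 720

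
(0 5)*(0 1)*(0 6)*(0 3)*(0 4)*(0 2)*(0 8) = (0 5 1 6 3 4 2 8)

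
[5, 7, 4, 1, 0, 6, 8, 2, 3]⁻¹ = [4, 3, 7, 8, 2, 0, 5, 1, 6]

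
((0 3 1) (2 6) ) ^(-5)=(0 3 1) (2 6) 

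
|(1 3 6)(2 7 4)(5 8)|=6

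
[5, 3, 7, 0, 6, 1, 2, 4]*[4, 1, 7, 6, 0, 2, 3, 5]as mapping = [0→2, 1→6, 2→5, 3→4, 4→3, 5→1, 6→7, 7→0]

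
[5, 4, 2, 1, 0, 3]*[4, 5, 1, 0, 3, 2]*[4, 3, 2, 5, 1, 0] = [2, 5, 3, 0, 1, 4]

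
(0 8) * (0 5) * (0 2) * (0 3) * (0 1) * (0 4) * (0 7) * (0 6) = (0 8 5 2 3 1 4 7 6)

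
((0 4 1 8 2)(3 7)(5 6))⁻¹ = (0 2 8 1 4)(3 7)(5 6)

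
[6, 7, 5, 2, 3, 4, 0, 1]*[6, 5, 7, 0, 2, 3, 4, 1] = [4, 1, 3, 7, 0, 2, 6, 5] 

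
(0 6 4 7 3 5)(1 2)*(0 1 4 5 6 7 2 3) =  (0 7)(1 3 6 5)(2 4)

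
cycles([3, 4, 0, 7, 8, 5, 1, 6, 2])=(0 3 7 6 1 4 8 2)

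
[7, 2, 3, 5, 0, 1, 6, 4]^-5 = [7, 5, 1, 2, 0, 3, 6, 4]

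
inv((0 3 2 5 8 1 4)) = (0 4 1 8 5 2 3)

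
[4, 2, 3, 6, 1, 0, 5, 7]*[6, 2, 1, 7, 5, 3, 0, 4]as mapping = [0→5, 1→1, 2→7, 3→0, 4→2, 5→6, 6→3, 7→4]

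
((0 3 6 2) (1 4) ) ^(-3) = (0 3 6 2) (1 4) 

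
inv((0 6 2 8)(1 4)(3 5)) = (0 8 2 6)(1 4)(3 5)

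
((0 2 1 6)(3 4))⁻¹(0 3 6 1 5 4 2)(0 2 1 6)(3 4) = (0 6 5 3 1 2 4)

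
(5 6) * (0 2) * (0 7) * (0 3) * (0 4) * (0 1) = (0 2 7 3 4 1)(5 6)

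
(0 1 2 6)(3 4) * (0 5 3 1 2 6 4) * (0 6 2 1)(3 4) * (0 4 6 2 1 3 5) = (0 3 2 5 6)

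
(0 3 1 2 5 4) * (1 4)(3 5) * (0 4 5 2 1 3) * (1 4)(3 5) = (0 2)(1 4)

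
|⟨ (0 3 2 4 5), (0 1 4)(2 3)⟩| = 720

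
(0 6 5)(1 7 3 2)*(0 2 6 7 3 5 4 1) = (0 7 5 2)(1 3 6 4)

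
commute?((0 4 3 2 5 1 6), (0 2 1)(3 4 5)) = no:(0 4 3 2 5 1 6) * (0 2 1)(3 4 5) = (0 5)(1 6 2 3), (0 2 1)(3 4 5) * (0 4 3 2 5 1 6) = (0 5 2 6)(1 4)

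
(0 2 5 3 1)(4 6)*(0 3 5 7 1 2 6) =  (0 6 4)(1 3 2 7)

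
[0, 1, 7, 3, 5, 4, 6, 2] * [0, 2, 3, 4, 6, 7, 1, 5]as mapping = [0→0, 1→2, 2→5, 3→4, 4→7, 5→6, 6→1, 7→3]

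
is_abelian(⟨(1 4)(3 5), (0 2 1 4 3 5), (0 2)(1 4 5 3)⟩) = no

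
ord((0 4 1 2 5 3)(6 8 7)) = 6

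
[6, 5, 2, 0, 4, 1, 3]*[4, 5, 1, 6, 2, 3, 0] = [0, 3, 1, 4, 2, 5, 6]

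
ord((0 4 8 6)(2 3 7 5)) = 4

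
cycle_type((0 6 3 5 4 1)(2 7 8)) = 3.6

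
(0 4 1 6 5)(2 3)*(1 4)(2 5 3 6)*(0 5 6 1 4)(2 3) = (0 4)(1 3 6 2)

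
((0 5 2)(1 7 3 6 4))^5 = (0 2 5)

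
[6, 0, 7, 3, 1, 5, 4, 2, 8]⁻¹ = [1, 4, 7, 3, 6, 5, 0, 2, 8]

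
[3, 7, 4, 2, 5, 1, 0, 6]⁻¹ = [6, 5, 3, 0, 2, 4, 7, 1]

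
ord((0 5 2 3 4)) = 5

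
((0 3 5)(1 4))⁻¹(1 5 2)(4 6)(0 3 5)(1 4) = (0 2 4)(1 6)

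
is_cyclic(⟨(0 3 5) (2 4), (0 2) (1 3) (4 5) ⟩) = no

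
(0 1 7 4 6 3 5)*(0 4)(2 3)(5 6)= (0 1 7)(2 3 6)(4 5)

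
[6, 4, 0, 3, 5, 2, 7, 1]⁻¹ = [2, 7, 5, 3, 1, 4, 0, 6]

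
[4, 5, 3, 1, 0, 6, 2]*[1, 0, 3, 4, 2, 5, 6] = [2, 5, 4, 0, 1, 6, 3]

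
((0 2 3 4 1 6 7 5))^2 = (0 3 1 7)(2 4 6 5)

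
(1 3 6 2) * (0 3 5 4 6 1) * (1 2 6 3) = (0 1 5 4 3 2)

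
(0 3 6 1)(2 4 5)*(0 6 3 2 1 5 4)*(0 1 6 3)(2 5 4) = (0 5 6 4 2 1 3)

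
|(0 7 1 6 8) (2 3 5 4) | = 20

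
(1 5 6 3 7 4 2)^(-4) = (1 3 2 6 4 5 7)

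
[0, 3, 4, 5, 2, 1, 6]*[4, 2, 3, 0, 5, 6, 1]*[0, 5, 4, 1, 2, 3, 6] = [2, 0, 3, 6, 1, 4, 5]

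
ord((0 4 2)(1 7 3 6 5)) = 15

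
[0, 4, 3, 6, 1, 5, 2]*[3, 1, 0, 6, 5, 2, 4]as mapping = [0→3, 1→5, 2→6, 3→4, 4→1, 5→2, 6→0]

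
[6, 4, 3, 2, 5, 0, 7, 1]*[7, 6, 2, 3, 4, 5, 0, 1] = [0, 4, 3, 2, 5, 7, 1, 6]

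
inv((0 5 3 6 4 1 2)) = (0 2 1 4 6 3 5)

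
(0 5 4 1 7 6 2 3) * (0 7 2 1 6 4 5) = (1 2 3 7 4 6)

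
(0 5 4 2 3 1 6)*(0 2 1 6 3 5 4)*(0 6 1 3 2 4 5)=(0 5 6 4 3 1 2) 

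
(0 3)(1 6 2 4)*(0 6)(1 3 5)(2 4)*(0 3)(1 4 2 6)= (0 5 4)(1 3)(2 6)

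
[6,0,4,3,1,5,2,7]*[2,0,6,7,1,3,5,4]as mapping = [0→5,1→2,2→1,3→7,4→0,5→3,6→6,7→4]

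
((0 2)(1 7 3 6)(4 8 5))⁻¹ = (0 2)(1 6 3 7)(4 5 8)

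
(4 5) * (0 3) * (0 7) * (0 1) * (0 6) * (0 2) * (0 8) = (0 3 7 1 6 2 8)(4 5)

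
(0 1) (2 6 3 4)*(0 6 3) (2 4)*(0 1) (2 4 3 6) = (1 2 6) (3 4) 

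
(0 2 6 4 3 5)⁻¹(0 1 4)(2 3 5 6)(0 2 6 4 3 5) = (0 4 6 5)(1 3 2)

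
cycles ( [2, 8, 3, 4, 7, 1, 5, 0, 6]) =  (0 2 3 4 7)(1 8 6 5)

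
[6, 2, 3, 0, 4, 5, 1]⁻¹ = [3, 6, 1, 2, 4, 5, 0]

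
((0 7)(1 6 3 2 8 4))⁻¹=(0 7)(1 4 8 2 3 6)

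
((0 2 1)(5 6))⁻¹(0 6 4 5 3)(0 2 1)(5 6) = (2 5 4 6 3)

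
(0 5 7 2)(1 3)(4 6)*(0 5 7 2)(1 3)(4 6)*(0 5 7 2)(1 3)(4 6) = (0 2 7 5)(1 3)(4 6)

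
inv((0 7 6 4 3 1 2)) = (0 2 1 3 4 6 7)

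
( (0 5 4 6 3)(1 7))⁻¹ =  (0 3 6 4 5)(1 7)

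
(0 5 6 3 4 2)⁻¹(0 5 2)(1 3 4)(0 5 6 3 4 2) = (0 5 6)(1 4 2)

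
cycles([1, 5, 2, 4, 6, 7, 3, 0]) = (0 1 5 7) (3 4 6) 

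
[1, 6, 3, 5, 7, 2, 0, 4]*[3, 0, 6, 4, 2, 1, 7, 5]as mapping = [0→0, 1→7, 2→4, 3→1, 4→5, 5→6, 6→3, 7→2]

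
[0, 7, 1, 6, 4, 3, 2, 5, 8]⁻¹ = [0, 2, 6, 5, 4, 7, 3, 1, 8]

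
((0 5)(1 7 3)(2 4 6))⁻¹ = (0 5)(1 3 7)(2 6 4)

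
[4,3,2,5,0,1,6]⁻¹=[4,5,2,1,0,3,6]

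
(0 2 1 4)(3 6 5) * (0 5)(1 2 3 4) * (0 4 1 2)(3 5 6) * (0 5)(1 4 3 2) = (2 5 4 6 3)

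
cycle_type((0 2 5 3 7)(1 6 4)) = 3.5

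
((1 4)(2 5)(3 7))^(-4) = ()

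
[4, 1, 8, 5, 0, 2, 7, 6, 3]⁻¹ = [4, 1, 5, 8, 0, 3, 7, 6, 2]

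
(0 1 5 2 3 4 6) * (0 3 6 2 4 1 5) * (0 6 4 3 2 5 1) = (0 1 6 2 4 5 3) 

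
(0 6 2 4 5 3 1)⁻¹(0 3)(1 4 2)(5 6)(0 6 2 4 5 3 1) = (0 5 4)(1 6)(2 3)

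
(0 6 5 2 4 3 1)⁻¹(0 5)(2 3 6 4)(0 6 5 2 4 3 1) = (1 5 3 4)(2 6)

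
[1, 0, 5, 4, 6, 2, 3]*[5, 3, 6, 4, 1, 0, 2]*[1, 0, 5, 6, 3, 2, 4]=[6, 2, 1, 0, 5, 4, 3]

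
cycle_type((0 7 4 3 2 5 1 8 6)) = 9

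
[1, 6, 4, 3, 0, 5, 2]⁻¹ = [4, 0, 6, 3, 2, 5, 1]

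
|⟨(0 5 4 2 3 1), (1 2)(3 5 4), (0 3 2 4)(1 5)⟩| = 720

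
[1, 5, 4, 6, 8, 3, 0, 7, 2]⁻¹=[6, 0, 8, 5, 2, 1, 3, 7, 4]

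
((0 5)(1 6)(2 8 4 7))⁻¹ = (0 5)(1 6)(2 7 4 8)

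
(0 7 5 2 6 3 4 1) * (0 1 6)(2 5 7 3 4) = (0 3 2)(4 6)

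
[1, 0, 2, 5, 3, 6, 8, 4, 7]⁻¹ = [1, 0, 2, 4, 7, 3, 5, 8, 6]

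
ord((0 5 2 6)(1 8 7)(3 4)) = 12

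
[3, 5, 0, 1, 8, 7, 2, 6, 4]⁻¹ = [2, 3, 6, 0, 8, 1, 7, 5, 4]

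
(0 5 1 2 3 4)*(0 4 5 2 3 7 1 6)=(0 2 7 1 3 5 6)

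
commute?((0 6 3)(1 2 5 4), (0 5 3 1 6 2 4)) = no:(0 6 3)(1 2 5 4)*(0 5 3 1 6 2 4) = (0 2 3 5)(1 4 6), (0 5 3 1 6 2 4)*(0 6 3)(1 2 5 4) = (0 4 6 5)(1 3 2)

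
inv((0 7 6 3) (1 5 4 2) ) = (0 3 6 7) (1 2 4 5) 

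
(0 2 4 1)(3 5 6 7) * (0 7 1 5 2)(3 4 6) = (1 7 4 5 3 2 6)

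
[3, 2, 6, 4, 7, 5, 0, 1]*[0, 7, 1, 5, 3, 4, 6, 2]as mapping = [0→5, 1→1, 2→6, 3→3, 4→2, 5→4, 6→0, 7→7]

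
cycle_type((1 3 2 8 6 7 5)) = 7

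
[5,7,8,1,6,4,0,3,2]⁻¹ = [6,3,8,7,5,0,4,1,2]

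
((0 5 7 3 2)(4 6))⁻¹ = (0 2 3 7 5)(4 6)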